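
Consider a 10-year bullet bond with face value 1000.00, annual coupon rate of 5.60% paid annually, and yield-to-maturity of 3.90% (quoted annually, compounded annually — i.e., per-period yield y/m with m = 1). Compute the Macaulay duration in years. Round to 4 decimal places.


Answer: Macaulay duration = 8.0696 years

Derivation:
Coupon per period c = face * coupon_rate / m = 56.000000
Periods per year m = 1; per-period yield y/m = 0.039000
Number of cashflows N = 10
Cashflows (t years, CF_t, discount factor 1/(1+y/m)^(m*t), PV):
  t = 1.0000: CF_t = 56.000000, DF = 0.962464, PV = 53.897979
  t = 2.0000: CF_t = 56.000000, DF = 0.926337, PV = 51.874859
  t = 3.0000: CF_t = 56.000000, DF = 0.891566, PV = 49.927680
  t = 4.0000: CF_t = 56.000000, DF = 0.858100, PV = 48.053590
  t = 5.0000: CF_t = 56.000000, DF = 0.825890, PV = 46.249846
  t = 6.0000: CF_t = 56.000000, DF = 0.794889, PV = 44.513807
  t = 7.0000: CF_t = 56.000000, DF = 0.765052, PV = 42.842933
  t = 8.0000: CF_t = 56.000000, DF = 0.736335, PV = 41.234777
  t = 9.0000: CF_t = 56.000000, DF = 0.708696, PV = 39.686984
  t = 10.0000: CF_t = 1056.000000, DF = 0.682094, PV = 720.291753
Price P = sum_t PV_t = 1138.574208
Macaulay numerator sum_t t * PV_t:
  t * PV_t at t = 1.0000: 53.897979
  t * PV_t at t = 2.0000: 103.749719
  t * PV_t at t = 3.0000: 149.783039
  t * PV_t at t = 4.0000: 192.214359
  t * PV_t at t = 5.0000: 231.249229
  t * PV_t at t = 6.0000: 267.082844
  t * PV_t at t = 7.0000: 299.900531
  t * PV_t at t = 8.0000: 329.878213
  t * PV_t at t = 9.0000: 357.182858
  t * PV_t at t = 10.0000: 7202.917535
Macaulay duration D = (sum_t t * PV_t) / P = 9187.856306 / 1138.574208 = 8.069616


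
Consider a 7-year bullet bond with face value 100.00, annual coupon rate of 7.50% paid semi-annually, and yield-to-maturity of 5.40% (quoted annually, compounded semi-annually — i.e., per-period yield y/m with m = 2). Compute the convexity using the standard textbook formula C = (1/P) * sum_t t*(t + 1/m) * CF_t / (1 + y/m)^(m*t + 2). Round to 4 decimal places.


Coupon per period c = face * coupon_rate / m = 3.750000
Periods per year m = 2; per-period yield y/m = 0.027000
Number of cashflows N = 14
Cashflows (t years, CF_t, discount factor 1/(1+y/m)^(m*t), PV):
  t = 0.5000: CF_t = 3.750000, DF = 0.973710, PV = 3.651412
  t = 1.0000: CF_t = 3.750000, DF = 0.948111, PV = 3.555416
  t = 1.5000: CF_t = 3.750000, DF = 0.923185, PV = 3.461943
  t = 2.0000: CF_t = 3.750000, DF = 0.898914, PV = 3.370928
  t = 2.5000: CF_t = 3.750000, DF = 0.875282, PV = 3.282306
  t = 3.0000: CF_t = 3.750000, DF = 0.852270, PV = 3.196014
  t = 3.5000: CF_t = 3.750000, DF = 0.829864, PV = 3.111990
  t = 4.0000: CF_t = 3.750000, DF = 0.808047, PV = 3.030175
  t = 4.5000: CF_t = 3.750000, DF = 0.786803, PV = 2.950511
  t = 5.0000: CF_t = 3.750000, DF = 0.766118, PV = 2.872942
  t = 5.5000: CF_t = 3.750000, DF = 0.745976, PV = 2.797412
  t = 6.0000: CF_t = 3.750000, DF = 0.726365, PV = 2.723867
  t = 6.5000: CF_t = 3.750000, DF = 0.707268, PV = 2.652256
  t = 7.0000: CF_t = 103.750000, DF = 0.688674, PV = 71.449944
Price P = sum_t PV_t = 112.107116
Convexity numerator sum_t t*(t + 1/m) * CF_t / (1+y/m)^(m*t + 2):
  t = 0.5000: term = 1.730972
  t = 1.0000: term = 5.056392
  t = 1.5000: term = 9.846918
  t = 2.0000: term = 15.980068
  t = 2.5000: term = 23.339923
  t = 3.0000: term = 31.816838
  t = 3.5000: term = 41.307158
  t = 4.0000: term = 51.712953
  t = 4.5000: term = 62.941763
  t = 5.0000: term = 74.906350
  t = 5.5000: term = 87.524460
  t = 6.0000: term = 100.718596
  t = 6.5000: term = 114.415802
  t = 7.0000: term = 3556.479512
Convexity = (1/P) * sum = 4177.777706 / 112.107116 = 37.265946

Answer: Convexity = 37.2659


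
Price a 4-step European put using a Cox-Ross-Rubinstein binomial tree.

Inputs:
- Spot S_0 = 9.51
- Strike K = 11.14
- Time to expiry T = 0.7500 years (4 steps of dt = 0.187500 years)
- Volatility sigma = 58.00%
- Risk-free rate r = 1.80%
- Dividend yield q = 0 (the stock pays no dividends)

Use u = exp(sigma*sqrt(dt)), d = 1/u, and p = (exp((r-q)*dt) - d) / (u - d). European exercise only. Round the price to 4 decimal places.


Answer: Price = V(0,0) = 2.9298

Derivation:
dt = T/N = 0.187500
u = exp(sigma*sqrt(dt)) = 1.285500; d = 1/u = 0.777908
p = (exp((r-q)*dt) - d) / (u - d) = 0.444201
Discount per step: exp(-r*dt) = 0.996631
Stock lattice S(k, i) with i counting down-moves:
  k=0: S(0,0) = 9.5100
  k=1: S(1,0) = 12.2251; S(1,1) = 7.3979
  k=2: S(2,0) = 15.7154; S(2,1) = 9.5100; S(2,2) = 5.7549
  k=3: S(3,0) = 20.2021; S(3,1) = 12.2251; S(3,2) = 7.3979; S(3,3) = 4.4768
  k=4: S(4,0) = 25.9698; S(4,1) = 15.7154; S(4,2) = 9.5100; S(4,3) = 5.7549; S(4,4) = 3.4825
Terminal payoffs V(N, i) = max(K - S_T, 0):
  V(4,0) = 0.000000; V(4,1) = 0.000000; V(4,2) = 1.630000; V(4,3) = 5.385115; V(4,4) = 7.657486
Backward induction: V(k, i) = exp(-r*dt) * [p * V(k+1, i) + (1-p) * V(k+1, i+1)].
  V(3,0) = exp(-r*dt) * [p*0.000000 + (1-p)*0.000000] = 0.000000
  V(3,1) = exp(-r*dt) * [p*0.000000 + (1-p)*1.630000] = 0.902899
  V(3,2) = exp(-r*dt) * [p*1.630000 + (1-p)*5.385115] = 3.704563
  V(3,3) = exp(-r*dt) * [p*5.385115 + (1-p)*7.657486] = 6.625696
  V(2,0) = exp(-r*dt) * [p*0.000000 + (1-p)*0.902899] = 0.500139
  V(2,1) = exp(-r*dt) * [p*0.902899 + (1-p)*3.704563] = 2.451772
  V(2,2) = exp(-r*dt) * [p*3.704563 + (1-p)*6.625696] = 5.310173
  V(1,0) = exp(-r*dt) * [p*0.500139 + (1-p)*2.451772] = 1.579514
  V(1,1) = exp(-r*dt) * [p*2.451772 + (1-p)*5.310173] = 4.026853
  V(0,0) = exp(-r*dt) * [p*1.579514 + (1-p)*4.026853] = 2.929837


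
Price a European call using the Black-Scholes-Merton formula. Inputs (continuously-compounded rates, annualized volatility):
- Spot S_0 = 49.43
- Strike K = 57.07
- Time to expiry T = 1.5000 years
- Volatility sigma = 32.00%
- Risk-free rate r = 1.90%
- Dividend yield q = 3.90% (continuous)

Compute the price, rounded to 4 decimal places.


d1 = (ln(S/K) + (r - q + 0.5*sigma^2) * T) / (sigma * sqrt(T)) = -0.24729910
d2 = d1 - sigma * sqrt(T) = -0.63921746
exp(-rT) = 0.97190229; exp(-qT) = 0.94317824
C = S_0 * exp(-qT) * N(d1) - K * exp(-rT) * N(d2)
N(d1) = 0.40233838; N(d2) = 0.26134074
C = 49.4300 * 0.94317824 * 0.40233838 - 57.0700 * 0.97190229 * 0.26134074 = 4.2619

Answer: Price = 4.2619


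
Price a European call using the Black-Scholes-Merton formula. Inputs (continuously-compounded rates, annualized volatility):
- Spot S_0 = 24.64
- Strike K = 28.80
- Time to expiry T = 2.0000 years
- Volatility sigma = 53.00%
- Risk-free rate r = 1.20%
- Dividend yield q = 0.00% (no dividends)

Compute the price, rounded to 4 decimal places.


Answer: Price = 6.0819

Derivation:
d1 = (ln(S/K) + (r - q + 0.5*sigma^2) * T) / (sigma * sqrt(T)) = 0.19865131
d2 = d1 - sigma * sqrt(T) = -0.55088188
exp(-rT) = 0.97628571; exp(-qT) = 1.00000000
C = S_0 * exp(-qT) * N(d1) - K * exp(-rT) * N(d2)
N(d1) = 0.57873224; N(d2) = 0.29085733
C = 24.6400 * 1.00000000 * 0.57873224 - 28.8000 * 0.97628571 * 0.29085733 = 6.0819


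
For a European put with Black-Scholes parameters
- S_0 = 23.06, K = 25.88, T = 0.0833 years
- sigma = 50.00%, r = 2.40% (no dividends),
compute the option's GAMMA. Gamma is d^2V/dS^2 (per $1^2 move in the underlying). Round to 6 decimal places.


Answer: Gamma = 0.092944

Derivation:
d1 = -0.7134653490; d2 = -0.8577740459
phi(d1) = 0.3092964938; exp(-qT) = 1.0000000000; exp(-rT) = 0.9980027971
Gamma = exp(-qT) * phi(d1) / (S * sigma * sqrt(T)) = 1.0000000000 * 0.3092964938 / (23.0600 * 0.5000 * 0.2886173938) = 0.092944


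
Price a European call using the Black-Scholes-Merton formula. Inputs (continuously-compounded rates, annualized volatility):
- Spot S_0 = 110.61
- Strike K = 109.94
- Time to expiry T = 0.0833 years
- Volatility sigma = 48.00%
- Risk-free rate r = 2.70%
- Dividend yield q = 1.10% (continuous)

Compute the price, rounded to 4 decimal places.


Answer: Price = 6.4967

Derivation:
d1 = (ln(S/K) + (r - q + 0.5*sigma^2) * T) / (sigma * sqrt(T)) = 0.12274539
d2 = d1 - sigma * sqrt(T) = -0.01579096
exp(-rT) = 0.99775343; exp(-qT) = 0.99908412
C = S_0 * exp(-qT) * N(d1) - K * exp(-rT) * N(d2)
N(d1) = 0.54884564; N(d2) = 0.49370058
C = 110.6100 * 0.99908412 * 0.54884564 - 109.9400 * 0.99775343 * 0.49370058 = 6.4967


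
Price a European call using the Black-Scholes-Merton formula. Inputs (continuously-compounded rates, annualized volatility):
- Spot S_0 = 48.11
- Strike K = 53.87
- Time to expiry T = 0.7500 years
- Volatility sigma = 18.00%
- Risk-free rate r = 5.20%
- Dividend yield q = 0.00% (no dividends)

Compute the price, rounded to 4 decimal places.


Answer: Price = 1.5972

Derivation:
d1 = (ln(S/K) + (r - q + 0.5*sigma^2) * T) / (sigma * sqrt(T)) = -0.39730475
d2 = d1 - sigma * sqrt(T) = -0.55318932
exp(-rT) = 0.96175071; exp(-qT) = 1.00000000
C = S_0 * exp(-qT) * N(d1) - K * exp(-rT) * N(d2)
N(d1) = 0.34557137; N(d2) = 0.29006689
C = 48.1100 * 1.00000000 * 0.34557137 - 53.8700 * 0.96175071 * 0.29006689 = 1.5972


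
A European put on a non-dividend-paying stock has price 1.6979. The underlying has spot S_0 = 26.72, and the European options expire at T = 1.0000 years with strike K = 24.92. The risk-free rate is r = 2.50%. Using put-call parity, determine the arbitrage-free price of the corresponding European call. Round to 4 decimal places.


Answer: Call price = 4.1132

Derivation:
Put-call parity: C - P = S_0 * exp(-qT) - K * exp(-rT).
S_0 * exp(-qT) = 26.7200 * 1.00000000 = 26.72000000
K * exp(-rT) = 24.9200 * 0.97530991 = 24.30472301
C = P + S*exp(-qT) - K*exp(-rT)
C = 1.6979 + 26.72000000 - 24.30472301 = 4.1132


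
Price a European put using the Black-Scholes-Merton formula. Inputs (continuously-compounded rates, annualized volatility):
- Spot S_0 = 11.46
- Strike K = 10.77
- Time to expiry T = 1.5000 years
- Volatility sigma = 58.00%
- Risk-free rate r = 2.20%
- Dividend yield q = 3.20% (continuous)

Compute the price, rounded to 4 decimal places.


d1 = (ln(S/K) + (r - q + 0.5*sigma^2) * T) / (sigma * sqrt(T)) = 0.42147866
d2 = d1 - sigma * sqrt(T) = -0.28887336
exp(-rT) = 0.96753856; exp(-qT) = 0.95313379
P = K * exp(-rT) * N(-d2) - S_0 * exp(-qT) * N(-d1)
N(-d1) = 0.33670280; N(-d2) = 0.61366086
P = 10.7700 * 0.96753856 * 0.61366086 - 11.4600 * 0.95313379 * 0.33670280 = 2.7168

Answer: Price = 2.7168


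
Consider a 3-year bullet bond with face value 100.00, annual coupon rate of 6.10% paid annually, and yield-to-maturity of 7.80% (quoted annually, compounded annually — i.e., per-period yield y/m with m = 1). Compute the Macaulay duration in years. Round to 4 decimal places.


Coupon per period c = face * coupon_rate / m = 6.100000
Periods per year m = 1; per-period yield y/m = 0.078000
Number of cashflows N = 3
Cashflows (t years, CF_t, discount factor 1/(1+y/m)^(m*t), PV):
  t = 1.0000: CF_t = 6.100000, DF = 0.927644, PV = 5.658627
  t = 2.0000: CF_t = 6.100000, DF = 0.860523, PV = 5.249190
  t = 3.0000: CF_t = 106.100000, DF = 0.798259, PV = 84.695259
Price P = sum_t PV_t = 95.603077
Macaulay numerator sum_t t * PV_t:
  t * PV_t at t = 1.0000: 5.658627
  t * PV_t at t = 2.0000: 10.498380
  t * PV_t at t = 3.0000: 254.085778
Macaulay duration D = (sum_t t * PV_t) / P = 270.242785 / 95.603077 = 2.826716

Answer: Macaulay duration = 2.8267 years


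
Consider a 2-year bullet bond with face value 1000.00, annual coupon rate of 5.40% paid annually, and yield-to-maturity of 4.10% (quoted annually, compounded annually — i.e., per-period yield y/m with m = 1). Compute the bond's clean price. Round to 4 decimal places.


Answer: Price = 1024.4841

Derivation:
Coupon per period c = face * coupon_rate / m = 54.000000
Periods per year m = 1; per-period yield y/m = 0.041000
Number of cashflows N = 2
Cashflows (t years, CF_t, discount factor 1/(1+y/m)^(m*t), PV):
  t = 1.0000: CF_t = 54.000000, DF = 0.960615, PV = 51.873199
  t = 2.0000: CF_t = 1054.000000, DF = 0.922781, PV = 972.610944
Price P = sum_t PV_t = 1024.484142


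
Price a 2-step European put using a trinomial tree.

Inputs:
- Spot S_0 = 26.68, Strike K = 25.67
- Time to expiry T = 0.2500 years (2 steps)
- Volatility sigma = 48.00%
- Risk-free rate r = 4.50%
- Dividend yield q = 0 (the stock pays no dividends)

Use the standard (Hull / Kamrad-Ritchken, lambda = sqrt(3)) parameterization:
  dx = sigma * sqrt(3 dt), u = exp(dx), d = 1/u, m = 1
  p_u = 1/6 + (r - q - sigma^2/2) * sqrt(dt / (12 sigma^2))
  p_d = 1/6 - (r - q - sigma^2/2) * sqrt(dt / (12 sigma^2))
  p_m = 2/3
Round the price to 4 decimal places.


Answer: Price = V(0,0) = 1.7387

Derivation:
dt = T/N = 0.125000; dx = sigma*sqrt(3*dt) = 0.293939
u = exp(dx) = 1.341702; d = 1/u = 0.745322
p_u = 0.151740, p_m = 0.666667, p_d = 0.181593
Discount per step: exp(-r*dt) = 0.994391
Stock lattice S(k, j) with j the centered position index:
  k=0: S(0,+0) = 26.6800
  k=1: S(1,-1) = 19.8852; S(1,+0) = 26.6800; S(1,+1) = 35.7966
  k=2: S(2,-2) = 14.8209; S(2,-1) = 19.8852; S(2,+0) = 26.6800; S(2,+1) = 35.7966; S(2,+2) = 48.0284
Terminal payoffs V(N, j) = max(K - S_T, 0):
  V(2,-2) = 10.849125; V(2,-1) = 5.784806; V(2,+0) = 0.000000; V(2,+1) = 0.000000; V(2,+2) = 0.000000
Backward induction: V(k, j) = exp(-r*dt) * [p_u * V(k+1, j+1) + p_m * V(k+1, j) + p_d * V(k+1, j-1)]
  V(1,-1) = exp(-r*dt) * [p_u*0.000000 + p_m*5.784806 + p_d*10.849125] = 5.793982
  V(1,+0) = exp(-r*dt) * [p_u*0.000000 + p_m*0.000000 + p_d*5.784806] = 1.044589
  V(1,+1) = exp(-r*dt) * [p_u*0.000000 + p_m*0.000000 + p_d*0.000000] = 0.000000
  V(0,+0) = exp(-r*dt) * [p_u*0.000000 + p_m*1.044589 + p_d*5.793982] = 1.738733


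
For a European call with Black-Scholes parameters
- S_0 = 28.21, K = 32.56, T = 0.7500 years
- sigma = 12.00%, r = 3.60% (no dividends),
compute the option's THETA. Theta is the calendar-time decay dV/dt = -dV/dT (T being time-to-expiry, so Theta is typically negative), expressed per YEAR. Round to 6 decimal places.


d1 = -1.0681751332; d2 = -1.1720981816
phi(d1) = 0.2254994429; exp(-qT) = 1.0000000000; exp(-rT) = 0.9733612415
Theta = -S*exp(-qT)*phi(d1)*sigma/(2*sqrt(T)) - r*K*exp(-rT)*N(d2) + q*S*exp(-qT)*N(d1)
N(d1) = 0.1427207598; N(d2) = 0.1205788200; sqrt(T) = 0.8660254038
Term 1 = -28.2100 * 1.0000000000 * 0.2254994429 * 0.1200 / (2 * 0.8660254038) = -0.4407265138
Term 2 = -0.0360 * 32.5600 * 0.9733612415 * 0.1205788200 = -0.1375726096
Term 3 = 0 (no dividend yield, q = 0)
Theta = -0.4407265138 + (-0.1375726096) + (0.0000000000) = -0.578299

Answer: Theta = -0.578299


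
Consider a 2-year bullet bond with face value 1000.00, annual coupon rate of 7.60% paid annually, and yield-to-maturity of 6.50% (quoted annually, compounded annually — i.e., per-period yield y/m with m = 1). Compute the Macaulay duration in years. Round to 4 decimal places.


Answer: Macaulay duration = 1.9300 years

Derivation:
Coupon per period c = face * coupon_rate / m = 76.000000
Periods per year m = 1; per-period yield y/m = 0.065000
Number of cashflows N = 2
Cashflows (t years, CF_t, discount factor 1/(1+y/m)^(m*t), PV):
  t = 1.0000: CF_t = 76.000000, DF = 0.938967, PV = 71.361502
  t = 2.0000: CF_t = 1076.000000, DF = 0.881659, PV = 948.665388
Price P = sum_t PV_t = 1020.026891
Macaulay numerator sum_t t * PV_t:
  t * PV_t at t = 1.0000: 71.361502
  t * PV_t at t = 2.0000: 1897.330777
Macaulay duration D = (sum_t t * PV_t) / P = 1968.692279 / 1020.026891 = 1.930040


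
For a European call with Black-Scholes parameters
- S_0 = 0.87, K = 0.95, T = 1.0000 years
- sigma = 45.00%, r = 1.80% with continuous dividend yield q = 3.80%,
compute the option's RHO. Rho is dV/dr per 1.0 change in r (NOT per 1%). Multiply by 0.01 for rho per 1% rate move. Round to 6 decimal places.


d1 = -0.0149306065; d2 = -0.4649306065
phi(d1) = 0.3988978162; exp(-qT) = 0.9627129409; exp(-rT) = 0.9821610324
N(d2) = 0.3209905758
Rho = K*T*exp(-rT)*N(d2) = 0.9500 * 1.0000 * 0.9821610324 * 0.3209905758 = 0.299501

Answer: Rho = 0.299501


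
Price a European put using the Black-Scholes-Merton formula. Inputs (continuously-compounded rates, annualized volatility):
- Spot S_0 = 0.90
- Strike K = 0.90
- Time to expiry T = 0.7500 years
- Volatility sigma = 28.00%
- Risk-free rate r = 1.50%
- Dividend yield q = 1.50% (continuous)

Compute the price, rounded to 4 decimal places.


Answer: Price = 0.0859

Derivation:
d1 = (ln(S/K) + (r - q + 0.5*sigma^2) * T) / (sigma * sqrt(T)) = 0.12124356
d2 = d1 - sigma * sqrt(T) = -0.12124356
exp(-rT) = 0.98881304; exp(-qT) = 0.98881304
P = K * exp(-rT) * N(-d2) - S_0 * exp(-qT) * N(-d1)
N(-d1) = 0.45174906; N(-d2) = 0.54825094
P = 0.9000 * 0.98881304 * 0.54825094 - 0.9000 * 0.98881304 * 0.45174906 = 0.0859


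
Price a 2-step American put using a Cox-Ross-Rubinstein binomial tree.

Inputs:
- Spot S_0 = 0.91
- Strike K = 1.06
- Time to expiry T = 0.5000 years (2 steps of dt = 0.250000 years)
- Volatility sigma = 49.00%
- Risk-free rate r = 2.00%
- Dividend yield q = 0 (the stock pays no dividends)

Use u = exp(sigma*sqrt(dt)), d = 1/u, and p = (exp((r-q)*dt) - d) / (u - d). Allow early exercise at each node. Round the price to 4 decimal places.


dt = T/N = 0.250000
u = exp(sigma*sqrt(dt)) = 1.277621; d = 1/u = 0.782705
p = (exp((r-q)*dt) - d) / (u - d) = 0.449183
Discount per step: exp(-r*dt) = 0.995012
Stock lattice S(k, i) with i counting down-moves:
  k=0: S(0,0) = 0.9100
  k=1: S(1,0) = 1.1626; S(1,1) = 0.7123
  k=2: S(2,0) = 1.4854; S(2,1) = 0.9100; S(2,2) = 0.5575
Terminal payoffs V(N, i) = max(K - S_T, 0):
  V(2,0) = 0.000000; V(2,1) = 0.150000; V(2,2) = 0.502510
Backward induction: V(k, i) = exp(-r*dt) * [p * V(k+1, i) + (1-p) * V(k+1, i+1)]; then take max(V_cont, immediate exercise) for American.
  V(1,0) = exp(-r*dt) * [p*0.000000 + (1-p)*0.150000] = 0.082211; exercise = 0.000000; V(1,0) = max -> 0.082211
  V(1,1) = exp(-r*dt) * [p*0.150000 + (1-p)*0.502510] = 0.342452; exercise = 0.347739; V(1,1) = max -> 0.347739
  V(0,0) = exp(-r*dt) * [p*0.082211 + (1-p)*0.347739] = 0.227329; exercise = 0.150000; V(0,0) = max -> 0.227329

Answer: Price = V(0,0) = 0.2273


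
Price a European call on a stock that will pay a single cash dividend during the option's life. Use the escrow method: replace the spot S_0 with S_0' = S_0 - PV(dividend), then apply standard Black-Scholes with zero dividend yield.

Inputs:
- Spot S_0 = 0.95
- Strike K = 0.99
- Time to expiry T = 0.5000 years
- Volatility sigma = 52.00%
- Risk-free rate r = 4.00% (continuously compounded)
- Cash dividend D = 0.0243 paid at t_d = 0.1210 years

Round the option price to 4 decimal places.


Answer: Price = 0.1171

Derivation:
PV(D) = D * exp(-r * t_d) = 0.0243 * 0.99517169 = 0.02418267
S_0' = S_0 - PV(D) = 0.9500 - 0.02418267 = 0.92581733
d1 = (ln(S_0'/K) + (r + sigma^2/2)*T) / (sigma*sqrt(T)) = 0.05594847
d2 = d1 - sigma*sqrt(T) = -0.31174706
exp(-rT) = 0.98019867
N(d1) = 0.52230857; N(d2) = 0.37761638
C = S_0' * N(d1) - K * exp(-rT) * N(d2) = 0.92581733 * 0.52230857 - 0.9900 * 0.98019867 * 0.37761638 = 0.1171


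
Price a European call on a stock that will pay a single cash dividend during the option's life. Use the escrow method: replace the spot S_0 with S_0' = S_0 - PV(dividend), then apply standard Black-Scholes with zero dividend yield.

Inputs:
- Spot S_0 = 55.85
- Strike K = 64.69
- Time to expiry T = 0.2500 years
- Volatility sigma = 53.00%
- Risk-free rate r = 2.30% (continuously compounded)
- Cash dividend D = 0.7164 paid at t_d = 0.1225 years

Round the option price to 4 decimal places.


Answer: Price = 2.7306

Derivation:
PV(D) = D * exp(-r * t_d) = 0.7164 * 0.99718647 = 0.71438438
S_0' = S_0 - PV(D) = 55.8500 - 0.71438438 = 55.13561562
d1 = (ln(S_0'/K) + (r + sigma^2/2)*T) / (sigma*sqrt(T)) = -0.44886129
d2 = d1 - sigma*sqrt(T) = -0.71386129
exp(-rT) = 0.99426650
N(d1) = 0.32676586; N(d2) = 0.23765648
C = S_0' * N(d1) - K * exp(-rT) * N(d2) = 55.13561562 * 0.32676586 - 64.6900 * 0.99426650 * 0.23765648 = 2.7306


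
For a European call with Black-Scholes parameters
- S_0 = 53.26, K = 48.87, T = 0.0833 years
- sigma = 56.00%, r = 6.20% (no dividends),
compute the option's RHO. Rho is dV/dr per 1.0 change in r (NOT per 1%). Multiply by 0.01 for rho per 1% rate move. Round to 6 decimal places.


d1 = 0.6449957090; d2 = 0.4833699685
phi(d1) = 0.3240205739; exp(-qT) = 1.0000000000; exp(-rT) = 0.9948487136
N(d2) = 0.6855834661
Rho = K*T*exp(-rT)*N(d2) = 48.8700 * 0.0833 * 0.9948487136 * 0.6855834661 = 2.776545

Answer: Rho = 2.776545


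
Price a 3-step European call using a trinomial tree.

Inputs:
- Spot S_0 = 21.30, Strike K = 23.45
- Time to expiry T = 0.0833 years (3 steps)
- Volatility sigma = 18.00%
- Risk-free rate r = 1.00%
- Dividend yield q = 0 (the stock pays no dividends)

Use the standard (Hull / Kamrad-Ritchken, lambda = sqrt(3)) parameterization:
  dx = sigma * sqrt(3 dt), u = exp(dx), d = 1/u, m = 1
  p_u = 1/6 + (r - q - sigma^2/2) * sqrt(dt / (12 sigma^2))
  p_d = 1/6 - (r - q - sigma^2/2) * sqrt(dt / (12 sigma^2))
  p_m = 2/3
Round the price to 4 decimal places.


Answer: Price = V(0,0) = 0.0164

Derivation:
dt = T/N = 0.027767; dx = sigma*sqrt(3*dt) = 0.051951
u = exp(dx) = 1.053324; d = 1/u = 0.949375
p_u = 0.165010, p_m = 0.666667, p_d = 0.168324
Discount per step: exp(-r*dt) = 0.999722
Stock lattice S(k, j) with j the centered position index:
  k=0: S(0,+0) = 21.3000
  k=1: S(1,-1) = 20.2217; S(1,+0) = 21.3000; S(1,+1) = 22.4358
  k=2: S(2,-2) = 19.1980; S(2,-1) = 20.2217; S(2,+0) = 21.3000; S(2,+1) = 22.4358; S(2,+2) = 23.6322
  k=3: S(3,-3) = 18.2261; S(3,-2) = 19.1980; S(3,-1) = 20.2217; S(3,+0) = 21.3000; S(3,+1) = 22.4358; S(3,+2) = 23.6322; S(3,+3) = 24.8923
Terminal payoffs V(N, j) = max(S_T - K, 0):
  V(3,-3) = 0.000000; V(3,-2) = 0.000000; V(3,-1) = 0.000000; V(3,+0) = 0.000000; V(3,+1) = 0.000000; V(3,+2) = 0.182180; V(3,+3) = 1.442348
Backward induction: V(k, j) = exp(-r*dt) * [p_u * V(k+1, j+1) + p_m * V(k+1, j) + p_d * V(k+1, j-1)]
  V(2,-2) = exp(-r*dt) * [p_u*0.000000 + p_m*0.000000 + p_d*0.000000] = 0.000000
  V(2,-1) = exp(-r*dt) * [p_u*0.000000 + p_m*0.000000 + p_d*0.000000] = 0.000000
  V(2,+0) = exp(-r*dt) * [p_u*0.000000 + p_m*0.000000 + p_d*0.000000] = 0.000000
  V(2,+1) = exp(-r*dt) * [p_u*0.182180 + p_m*0.000000 + p_d*0.000000] = 0.030053
  V(2,+2) = exp(-r*dt) * [p_u*1.442348 + p_m*0.182180 + p_d*0.000000] = 0.359355
  V(1,-1) = exp(-r*dt) * [p_u*0.000000 + p_m*0.000000 + p_d*0.000000] = 0.000000
  V(1,+0) = exp(-r*dt) * [p_u*0.030053 + p_m*0.000000 + p_d*0.000000] = 0.004958
  V(1,+1) = exp(-r*dt) * [p_u*0.359355 + p_m*0.030053 + p_d*0.000000] = 0.079310
  V(0,+0) = exp(-r*dt) * [p_u*0.079310 + p_m*0.004958 + p_d*0.000000] = 0.016388


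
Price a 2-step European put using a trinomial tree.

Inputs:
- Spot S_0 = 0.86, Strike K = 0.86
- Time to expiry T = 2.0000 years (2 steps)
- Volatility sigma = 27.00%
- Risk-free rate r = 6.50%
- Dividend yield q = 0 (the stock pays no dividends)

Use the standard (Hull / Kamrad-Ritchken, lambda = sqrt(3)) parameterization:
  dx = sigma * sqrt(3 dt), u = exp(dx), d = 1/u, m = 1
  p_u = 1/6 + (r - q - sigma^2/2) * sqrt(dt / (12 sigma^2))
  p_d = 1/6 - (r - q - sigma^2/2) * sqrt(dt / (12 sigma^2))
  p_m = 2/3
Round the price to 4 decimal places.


Answer: Price = V(0,0) = 0.0597

Derivation:
dt = T/N = 1.000000; dx = sigma*sqrt(3*dt) = 0.467654
u = exp(dx) = 1.596245; d = 1/u = 0.626470
p_u = 0.197191, p_m = 0.666667, p_d = 0.136142
Discount per step: exp(-r*dt) = 0.937067
Stock lattice S(k, j) with j the centered position index:
  k=0: S(0,+0) = 0.8600
  k=1: S(1,-1) = 0.5388; S(1,+0) = 0.8600; S(1,+1) = 1.3728
  k=2: S(2,-2) = 0.3375; S(2,-1) = 0.5388; S(2,+0) = 0.8600; S(2,+1) = 1.3728; S(2,+2) = 2.1913
Terminal payoffs V(N, j) = max(K - S_T, 0):
  V(2,-2) = 0.522480; V(2,-1) = 0.321235; V(2,+0) = 0.000000; V(2,+1) = 0.000000; V(2,+2) = 0.000000
Backward induction: V(k, j) = exp(-r*dt) * [p_u * V(k+1, j+1) + p_m * V(k+1, j) + p_d * V(k+1, j-1)]
  V(1,-1) = exp(-r*dt) * [p_u*0.000000 + p_m*0.321235 + p_d*0.522480] = 0.267334
  V(1,+0) = exp(-r*dt) * [p_u*0.000000 + p_m*0.000000 + p_d*0.321235] = 0.040981
  V(1,+1) = exp(-r*dt) * [p_u*0.000000 + p_m*0.000000 + p_d*0.000000] = 0.000000
  V(0,+0) = exp(-r*dt) * [p_u*0.000000 + p_m*0.040981 + p_d*0.267334] = 0.059707


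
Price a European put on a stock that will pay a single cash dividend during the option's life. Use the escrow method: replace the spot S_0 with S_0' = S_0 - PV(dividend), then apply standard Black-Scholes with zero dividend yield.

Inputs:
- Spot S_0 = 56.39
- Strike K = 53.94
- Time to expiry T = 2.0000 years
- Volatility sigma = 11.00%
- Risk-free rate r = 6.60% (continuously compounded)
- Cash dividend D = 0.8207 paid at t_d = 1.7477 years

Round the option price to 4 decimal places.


PV(D) = D * exp(-r * t_d) = 0.8207 * 0.89105582 = 0.73128951
S_0' = S_0 - PV(D) = 56.3900 - 0.73128951 = 55.65871049
d1 = (ln(S_0'/K) + (r + sigma^2/2)*T) / (sigma*sqrt(T)) = 1.12793991
d2 = d1 - sigma*sqrt(T) = 0.97237641
exp(-rT) = 0.87634100
N(-d1) = 0.12967265; N(-d2) = 0.16543166
P = K * exp(-rT) * N(-d2) - S_0' * N(-d1) = 53.9400 * 0.87634100 * 0.16543166 - 55.65871049 * 0.12967265 = 0.6025

Answer: Price = 0.6025


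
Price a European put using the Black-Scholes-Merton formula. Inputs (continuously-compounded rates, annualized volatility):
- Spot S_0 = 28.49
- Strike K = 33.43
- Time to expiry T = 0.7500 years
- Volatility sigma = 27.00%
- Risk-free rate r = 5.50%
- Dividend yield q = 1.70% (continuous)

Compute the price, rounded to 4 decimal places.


Answer: Price = 5.2052

Derivation:
d1 = (ln(S/K) + (r - q + 0.5*sigma^2) * T) / (sigma * sqrt(T)) = -0.44504319
d2 = d1 - sigma * sqrt(T) = -0.67887005
exp(-rT) = 0.95958920; exp(-qT) = 0.98733094
P = K * exp(-rT) * N(-d2) - S_0 * exp(-qT) * N(-d1)
N(-d1) = 0.67185573; N(-d2) = 0.75138990
P = 33.4300 * 0.95958920 * 0.75138990 - 28.4900 * 0.98733094 * 0.67185573 = 5.2052


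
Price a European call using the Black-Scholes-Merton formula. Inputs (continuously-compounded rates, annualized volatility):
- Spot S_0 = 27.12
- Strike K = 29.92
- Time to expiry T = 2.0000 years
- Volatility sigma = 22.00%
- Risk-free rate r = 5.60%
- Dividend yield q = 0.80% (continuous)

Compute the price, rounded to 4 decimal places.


d1 = (ln(S/K) + (r - q + 0.5*sigma^2) * T) / (sigma * sqrt(T)) = 0.14831343
d2 = d1 - sigma * sqrt(T) = -0.16281355
exp(-rT) = 0.89404426; exp(-qT) = 0.98412732
C = S_0 * exp(-qT) * N(d1) - K * exp(-rT) * N(d2)
N(d1) = 0.55895229; N(d2) = 0.43533262
C = 27.1200 * 0.98412732 * 0.55895229 - 29.9200 * 0.89404426 * 0.43533262 = 3.2731

Answer: Price = 3.2731


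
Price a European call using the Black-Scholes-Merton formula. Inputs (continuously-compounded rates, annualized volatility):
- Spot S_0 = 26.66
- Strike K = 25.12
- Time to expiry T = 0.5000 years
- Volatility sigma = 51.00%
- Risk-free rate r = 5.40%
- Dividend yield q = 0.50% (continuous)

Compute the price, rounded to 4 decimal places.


d1 = (ln(S/K) + (r - q + 0.5*sigma^2) * T) / (sigma * sqrt(T)) = 0.41324145
d2 = d1 - sigma * sqrt(T) = 0.05261699
exp(-rT) = 0.97336124; exp(-qT) = 0.99750312
C = S_0 * exp(-qT) * N(d1) - K * exp(-rT) * N(d2)
N(d1) = 0.66028514; N(d2) = 0.52098146
C = 26.6600 * 0.99750312 * 0.66028514 - 25.1200 * 0.97336124 * 0.52098146 = 4.8208

Answer: Price = 4.8208


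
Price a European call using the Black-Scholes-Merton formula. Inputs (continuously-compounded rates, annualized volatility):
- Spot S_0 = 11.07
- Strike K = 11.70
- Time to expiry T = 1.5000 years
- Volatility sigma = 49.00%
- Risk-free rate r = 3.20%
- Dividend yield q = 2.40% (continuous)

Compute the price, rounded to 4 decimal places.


Answer: Price = 2.3445

Derivation:
d1 = (ln(S/K) + (r - q + 0.5*sigma^2) * T) / (sigma * sqrt(T)) = 0.22782738
d2 = d1 - sigma * sqrt(T) = -0.37229760
exp(-rT) = 0.95313379; exp(-qT) = 0.96464029
C = S_0 * exp(-qT) * N(d1) - K * exp(-rT) * N(d2)
N(d1) = 0.59010978; N(d2) = 0.35483564
C = 11.0700 * 0.96464029 * 0.59010978 - 11.7000 * 0.95313379 * 0.35483564 = 2.3445


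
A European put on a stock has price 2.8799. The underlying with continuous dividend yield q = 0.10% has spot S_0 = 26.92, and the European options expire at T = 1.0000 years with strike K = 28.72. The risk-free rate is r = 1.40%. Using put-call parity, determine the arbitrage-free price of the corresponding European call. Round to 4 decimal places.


Answer: Call price = 1.4523

Derivation:
Put-call parity: C - P = S_0 * exp(-qT) - K * exp(-rT).
S_0 * exp(-qT) = 26.9200 * 0.99900050 = 26.89309346
K * exp(-rT) = 28.7200 * 0.98609754 = 28.32072147
C = P + S*exp(-qT) - K*exp(-rT)
C = 2.8799 + 26.89309346 - 28.32072147 = 1.4523


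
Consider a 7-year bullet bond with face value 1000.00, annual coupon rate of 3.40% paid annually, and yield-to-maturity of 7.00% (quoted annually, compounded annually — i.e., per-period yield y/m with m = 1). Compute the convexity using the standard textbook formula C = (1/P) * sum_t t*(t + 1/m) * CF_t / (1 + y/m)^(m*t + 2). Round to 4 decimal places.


Coupon per period c = face * coupon_rate / m = 34.000000
Periods per year m = 1; per-period yield y/m = 0.070000
Number of cashflows N = 7
Cashflows (t years, CF_t, discount factor 1/(1+y/m)^(m*t), PV):
  t = 1.0000: CF_t = 34.000000, DF = 0.934579, PV = 31.775701
  t = 2.0000: CF_t = 34.000000, DF = 0.873439, PV = 29.696917
  t = 3.0000: CF_t = 34.000000, DF = 0.816298, PV = 27.754128
  t = 4.0000: CF_t = 34.000000, DF = 0.762895, PV = 25.938437
  t = 5.0000: CF_t = 34.000000, DF = 0.712986, PV = 24.241530
  t = 6.0000: CF_t = 34.000000, DF = 0.666342, PV = 22.655636
  t = 7.0000: CF_t = 1034.000000, DF = 0.622750, PV = 643.923233
Price P = sum_t PV_t = 805.985582
Convexity numerator sum_t t*(t + 1/m) * CF_t / (1+y/m)^(m*t + 2):
  t = 1.0000: term = 55.508256
  t = 2.0000: term = 155.630623
  t = 3.0000: term = 290.898361
  t = 4.0000: term = 453.112712
  t = 5.0000: term = 635.204737
  t = 6.0000: term = 831.109001
  t = 7.0000: term = 31495.939431
Convexity = (1/P) * sum = 33917.403121 / 805.985582 = 42.081898

Answer: Convexity = 42.0819


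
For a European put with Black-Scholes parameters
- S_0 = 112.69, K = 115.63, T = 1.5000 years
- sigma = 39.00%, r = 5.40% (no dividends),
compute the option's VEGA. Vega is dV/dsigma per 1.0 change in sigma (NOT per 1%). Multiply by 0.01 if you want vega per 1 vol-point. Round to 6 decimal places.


d1 = 0.3544856498; d2 = -0.1231648500
phi(d1) = 0.3746479211; exp(-qT) = 1.0000000000; exp(-rT) = 0.9221936914
Vega = S * exp(-qT) * phi(d1) * sqrt(T) = 112.6900 * 1.0000000000 * 0.3746479211 * 1.2247448714 = 51.707595

Answer: Vega = 51.707595


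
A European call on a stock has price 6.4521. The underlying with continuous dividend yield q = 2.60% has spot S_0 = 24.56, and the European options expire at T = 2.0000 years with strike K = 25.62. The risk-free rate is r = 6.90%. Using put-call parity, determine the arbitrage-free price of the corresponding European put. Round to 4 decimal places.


Answer: Put price = 5.4541

Derivation:
Put-call parity: C - P = S_0 * exp(-qT) - K * exp(-rT).
S_0 * exp(-qT) = 24.5600 * 0.94932887 = 23.31551697
K * exp(-rT) = 25.6200 * 0.87109869 = 22.31754848
P = C - S*exp(-qT) + K*exp(-rT)
P = 6.4521 - 23.31551697 + 22.31754848 = 5.4541


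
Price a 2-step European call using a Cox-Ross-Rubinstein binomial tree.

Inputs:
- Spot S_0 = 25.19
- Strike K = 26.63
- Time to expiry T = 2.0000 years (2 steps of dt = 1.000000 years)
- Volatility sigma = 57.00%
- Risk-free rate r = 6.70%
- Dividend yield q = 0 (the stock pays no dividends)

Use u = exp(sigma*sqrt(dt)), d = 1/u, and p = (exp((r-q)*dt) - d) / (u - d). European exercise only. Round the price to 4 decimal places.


Answer: Price = V(0,0) = 7.9991

Derivation:
dt = T/N = 1.000000
u = exp(sigma*sqrt(dt)) = 1.768267; d = 1/u = 0.565525
p = (exp((r-q)*dt) - d) / (u - d) = 0.418851
Discount per step: exp(-r*dt) = 0.935195
Stock lattice S(k, i) with i counting down-moves:
  k=0: S(0,0) = 25.1900
  k=1: S(1,0) = 44.5426; S(1,1) = 14.2456
  k=2: S(2,0) = 78.7633; S(2,1) = 25.1900; S(2,2) = 8.0562
Terminal payoffs V(N, i) = max(S_T - K, 0):
  V(2,0) = 52.133295; V(2,1) = 0.000000; V(2,2) = 0.000000
Backward induction: V(k, i) = exp(-r*dt) * [p * V(k+1, i) + (1-p) * V(k+1, i+1)].
  V(1,0) = exp(-r*dt) * [p*52.133295 + (1-p)*0.000000] = 20.421021
  V(1,1) = exp(-r*dt) * [p*0.000000 + (1-p)*0.000000] = 0.000000
  V(0,0) = exp(-r*dt) * [p*20.421021 + (1-p)*0.000000] = 7.999074


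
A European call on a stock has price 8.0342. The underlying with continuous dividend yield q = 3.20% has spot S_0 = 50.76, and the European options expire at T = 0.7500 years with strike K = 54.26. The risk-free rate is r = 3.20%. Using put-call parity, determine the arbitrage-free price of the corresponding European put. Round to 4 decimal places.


Answer: Put price = 11.4512

Derivation:
Put-call parity: C - P = S_0 * exp(-qT) - K * exp(-rT).
S_0 * exp(-qT) = 50.7600 * 0.97628571 = 49.55626263
K * exp(-rT) = 54.2600 * 0.97628571 = 52.97326261
P = C - S*exp(-qT) + K*exp(-rT)
P = 8.0342 - 49.55626263 + 52.97326261 = 11.4512


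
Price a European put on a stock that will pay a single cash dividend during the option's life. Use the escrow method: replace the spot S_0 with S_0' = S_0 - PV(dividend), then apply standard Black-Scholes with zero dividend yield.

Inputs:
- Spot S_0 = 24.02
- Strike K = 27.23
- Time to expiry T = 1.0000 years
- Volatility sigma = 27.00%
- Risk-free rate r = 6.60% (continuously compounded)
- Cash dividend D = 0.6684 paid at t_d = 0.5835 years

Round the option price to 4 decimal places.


Answer: Price = 3.8137

Derivation:
PV(D) = D * exp(-r * t_d) = 0.6684 * 0.96222112 = 0.64314860
S_0' = S_0 - PV(D) = 24.0200 - 0.64314860 = 23.37685140
d1 = (ln(S_0'/K) + (r + sigma^2/2)*T) / (sigma*sqrt(T)) = -0.18564085
d2 = d1 - sigma*sqrt(T) = -0.45564085
exp(-rT) = 0.93613086
N(-d1) = 0.57363679; N(-d2) = 0.67567587
P = K * exp(-rT) * N(-d2) - S_0' * N(-d1) = 27.2300 * 0.93613086 * 0.67567587 - 23.37685140 * 0.57363679 = 3.8137


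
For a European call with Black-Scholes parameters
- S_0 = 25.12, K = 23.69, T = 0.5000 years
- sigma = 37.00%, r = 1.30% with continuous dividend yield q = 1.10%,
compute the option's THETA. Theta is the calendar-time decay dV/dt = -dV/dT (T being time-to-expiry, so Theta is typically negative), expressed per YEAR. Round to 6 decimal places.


d1 = 0.3586610844; d2 = 0.0970315754
phi(d1) = 0.3740905420; exp(-qT) = 0.9945150973; exp(-rT) = 0.9935210793
Theta = -S*exp(-qT)*phi(d1)*sigma/(2*sqrt(T)) - r*K*exp(-rT)*N(d2) + q*S*exp(-qT)*N(d1)
N(d1) = 0.6400756780; N(d2) = 0.5386493404; sqrt(T) = 0.7071067812
Term 1 = -25.1200 * 0.9945150973 * 0.3740905420 * 0.3700 / (2 * 0.7071067812) = -2.4450878628
Term 2 = -0.0130 * 23.6900 * 0.9935210793 * 0.5386493404 = -0.1648130632
Term 3 = 0.0110 * 25.1200 * 0.9945150973 * 0.6400756780 = 0.1758956201
Theta = -2.4450878628 + (-0.1648130632) + (0.1758956201) = -2.434005

Answer: Theta = -2.434005


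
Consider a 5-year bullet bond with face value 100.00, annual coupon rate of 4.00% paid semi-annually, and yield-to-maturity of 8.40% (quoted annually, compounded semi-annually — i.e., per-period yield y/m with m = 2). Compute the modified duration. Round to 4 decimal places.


Coupon per period c = face * coupon_rate / m = 2.000000
Periods per year m = 2; per-period yield y/m = 0.042000
Number of cashflows N = 10
Cashflows (t years, CF_t, discount factor 1/(1+y/m)^(m*t), PV):
  t = 0.5000: CF_t = 2.000000, DF = 0.959693, PV = 1.919386
  t = 1.0000: CF_t = 2.000000, DF = 0.921010, PV = 1.842021
  t = 1.5000: CF_t = 2.000000, DF = 0.883887, PV = 1.767774
  t = 2.0000: CF_t = 2.000000, DF = 0.848260, PV = 1.696521
  t = 2.5000: CF_t = 2.000000, DF = 0.814069, PV = 1.628139
  t = 3.0000: CF_t = 2.000000, DF = 0.781257, PV = 1.562513
  t = 3.5000: CF_t = 2.000000, DF = 0.749766, PV = 1.499533
  t = 4.0000: CF_t = 2.000000, DF = 0.719545, PV = 1.439091
  t = 4.5000: CF_t = 2.000000, DF = 0.690543, PV = 1.381085
  t = 5.0000: CF_t = 102.000000, DF = 0.662709, PV = 67.596309
Price P = sum_t PV_t = 82.332372
First compute Macaulay numerator sum_t t * PV_t:
  t * PV_t at t = 0.5000: 0.959693
  t * PV_t at t = 1.0000: 1.842021
  t * PV_t at t = 1.5000: 2.651662
  t * PV_t at t = 2.0000: 3.393041
  t * PV_t at t = 2.5000: 4.070347
  t * PV_t at t = 3.0000: 4.687539
  t * PV_t at t = 3.5000: 5.248365
  t * PV_t at t = 4.0000: 5.756364
  t * PV_t at t = 4.5000: 6.214884
  t * PV_t at t = 5.0000: 337.981545
Macaulay duration D = 372.805460 / 82.332372 = 4.528054
Modified duration = D / (1 + y/m) = 4.528054 / (1 + 0.042000) = 4.345542

Answer: Modified duration = 4.3455


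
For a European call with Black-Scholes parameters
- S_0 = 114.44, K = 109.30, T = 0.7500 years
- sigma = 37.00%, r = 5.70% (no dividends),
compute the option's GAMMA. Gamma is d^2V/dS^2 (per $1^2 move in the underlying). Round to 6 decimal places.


d1 = 0.4370440829; d2 = 0.1166146835
phi(d1) = 0.3626045986; exp(-qT) = 1.0000000000; exp(-rT) = 0.9581508979
Gamma = exp(-qT) * phi(d1) / (S * sigma * sqrt(T)) = 1.0000000000 * 0.3626045986 / (114.4400 * 0.3700 * 0.8660254038) = 0.009888

Answer: Gamma = 0.009888


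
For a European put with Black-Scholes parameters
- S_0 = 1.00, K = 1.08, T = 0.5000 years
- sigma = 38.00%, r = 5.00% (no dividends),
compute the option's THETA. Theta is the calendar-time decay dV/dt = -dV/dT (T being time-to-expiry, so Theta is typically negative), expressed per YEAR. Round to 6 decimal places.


Answer: Theta = -0.073911

Derivation:
d1 = -0.0590286829; d2 = -0.3277292597
phi(d1) = 0.3982478512; exp(-qT) = 1.0000000000; exp(-rT) = 0.9753099120
Theta = -S*exp(-qT)*phi(d1)*sigma/(2*sqrt(T)) + r*K*exp(-rT)*N(-d2) - q*S*exp(-qT)*N(-d1)
N(-d1) = 0.5235353688; N(-d2) = 0.6284418110; sqrt(T) = 0.7071067812
Term 1 = -1.0000 * 1.0000000000 * 0.3982478512 * 0.3800 / (2 * 0.7071067812) = -0.1070094273
Term 2 = 0.0500 * 1.0800 * 0.9753099120 * 0.6284418110 = 0.0330979785
Term 3 = 0 (no dividend yield, q = 0)
Theta = -0.1070094273 + (0.0330979785) + (0.0000000000) = -0.073911


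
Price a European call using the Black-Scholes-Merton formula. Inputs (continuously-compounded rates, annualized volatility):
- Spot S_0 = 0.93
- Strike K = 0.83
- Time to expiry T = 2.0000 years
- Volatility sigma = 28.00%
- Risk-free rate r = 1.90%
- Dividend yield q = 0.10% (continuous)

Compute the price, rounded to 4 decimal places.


Answer: Price = 0.2095

Derivation:
d1 = (ln(S/K) + (r - q + 0.5*sigma^2) * T) / (sigma * sqrt(T)) = 0.57618820
d2 = d1 - sigma * sqrt(T) = 0.18020840
exp(-rT) = 0.96271294; exp(-qT) = 0.99800200
C = S_0 * exp(-qT) * N(d1) - K * exp(-rT) * N(d2)
N(d1) = 0.71775601; N(d2) = 0.57150552
C = 0.9300 * 0.99800200 * 0.71775601 - 0.8300 * 0.96271294 * 0.57150552 = 0.2095


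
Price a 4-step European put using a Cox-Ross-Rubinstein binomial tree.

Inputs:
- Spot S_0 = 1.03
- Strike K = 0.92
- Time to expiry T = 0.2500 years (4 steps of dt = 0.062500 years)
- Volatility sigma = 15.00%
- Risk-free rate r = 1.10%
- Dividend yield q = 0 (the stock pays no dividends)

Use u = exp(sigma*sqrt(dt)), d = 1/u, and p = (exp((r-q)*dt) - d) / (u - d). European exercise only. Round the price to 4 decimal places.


Answer: Price = V(0,0) = 0.0021

Derivation:
dt = T/N = 0.062500
u = exp(sigma*sqrt(dt)) = 1.038212; d = 1/u = 0.963194
p = (exp((r-q)*dt) - d) / (u - d) = 0.499794
Discount per step: exp(-r*dt) = 0.999313
Stock lattice S(k, i) with i counting down-moves:
  k=0: S(0,0) = 1.0300
  k=1: S(1,0) = 1.0694; S(1,1) = 0.9921
  k=2: S(2,0) = 1.1102; S(2,1) = 1.0300; S(2,2) = 0.9556
  k=3: S(3,0) = 1.1526; S(3,1) = 1.0694; S(3,2) = 0.9921; S(3,3) = 0.9204
  k=4: S(4,0) = 1.1967; S(4,1) = 1.1102; S(4,2) = 1.0300; S(4,3) = 0.9556; S(4,4) = 0.8865
Terminal payoffs V(N, i) = max(K - S_T, 0):
  V(4,0) = 0.000000; V(4,1) = 0.000000; V(4,2) = 0.000000; V(4,3) = 0.000000; V(4,4) = 0.033471
Backward induction: V(k, i) = exp(-r*dt) * [p * V(k+1, i) + (1-p) * V(k+1, i+1)].
  V(3,0) = exp(-r*dt) * [p*0.000000 + (1-p)*0.000000] = 0.000000
  V(3,1) = exp(-r*dt) * [p*0.000000 + (1-p)*0.000000] = 0.000000
  V(3,2) = exp(-r*dt) * [p*0.000000 + (1-p)*0.000000] = 0.000000
  V(3,3) = exp(-r*dt) * [p*0.000000 + (1-p)*0.033471] = 0.016731
  V(2,0) = exp(-r*dt) * [p*0.000000 + (1-p)*0.000000] = 0.000000
  V(2,1) = exp(-r*dt) * [p*0.000000 + (1-p)*0.000000] = 0.000000
  V(2,2) = exp(-r*dt) * [p*0.000000 + (1-p)*0.016731] = 0.008363
  V(1,0) = exp(-r*dt) * [p*0.000000 + (1-p)*0.000000] = 0.000000
  V(1,1) = exp(-r*dt) * [p*0.000000 + (1-p)*0.008363] = 0.004180
  V(0,0) = exp(-r*dt) * [p*0.000000 + (1-p)*0.004180] = 0.002090
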